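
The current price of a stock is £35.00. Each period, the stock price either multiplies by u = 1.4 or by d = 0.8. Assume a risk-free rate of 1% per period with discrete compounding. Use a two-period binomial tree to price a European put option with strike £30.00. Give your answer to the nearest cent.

£3.15

Risk-neutral probability p = (1 + 0.01 − 0.8)/(1.4 − 0.8) = 0.2100/0.6000 = 0.3500
Terminal stock prices: S_uu = 68.6, S_ud = 39.2, S_dd = 22.4
Terminal payoffs (K − S): max(-38.6, 0) = 0, max(-9.2, 0) = 0, max(7.6, 0) = 7.6
Node u (S = 49): V_u = 1/1.01·[0.3500·0.0000 + 0.6500·0.0000] = 0.0000
Node d (S = 28): V_d = 1/1.01·[0.3500·0.0000 + 0.6500·7.6000] = 4.8911
Node 0 (S = 35): V_0 = 1/1.01·[0.3500·0.0000 + 0.6500·4.8911] = 3.1477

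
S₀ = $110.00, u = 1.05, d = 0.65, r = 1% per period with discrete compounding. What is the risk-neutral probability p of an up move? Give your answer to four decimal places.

Risk-neutral probability p = (1 + 0.01 − 0.65)/(1.05 − 0.65) = 0.3600/0.4000 = 0.9000

p = 0.9000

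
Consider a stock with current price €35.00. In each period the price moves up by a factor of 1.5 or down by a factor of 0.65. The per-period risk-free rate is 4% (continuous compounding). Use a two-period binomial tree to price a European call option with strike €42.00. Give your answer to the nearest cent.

Risk-neutral probability p = (e^0.04 − 0.65)/(1.5 − 0.65) = 0.3908/0.8500 = 0.4598
Terminal stock prices: S_uu = 78.75, S_ud = 34.12, S_dd = 14.79
Terminal payoffs (S − K): max(36.75, 0) = 36.75, max(-7.875, 0) = 0, max(-27.21, 0) = 0
Node u (S = 52.5): V_u = e^(−0.04)·[0.4598·36.7500 + 0.5402·0.0000] = 16.2343
Node d (S = 22.75): V_d = e^(−0.04)·[0.4598·0.0000 + 0.5402·0.0000] = 0.0000
Node 0 (S = 35): V_0 = e^(−0.04)·[0.4598·16.2343 + 0.5402·0.0000] = 7.1715

€7.17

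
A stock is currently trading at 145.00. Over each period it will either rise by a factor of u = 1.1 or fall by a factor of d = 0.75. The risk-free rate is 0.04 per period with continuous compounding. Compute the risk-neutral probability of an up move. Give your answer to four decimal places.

Risk-neutral probability p = (e^0.04 − 0.75)/(1.1 − 0.75) = 0.2908/0.3500 = 0.8309

p = 0.8309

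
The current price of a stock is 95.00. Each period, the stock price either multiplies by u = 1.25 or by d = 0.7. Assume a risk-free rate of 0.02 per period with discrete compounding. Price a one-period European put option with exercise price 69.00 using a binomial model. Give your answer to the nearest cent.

1.02

Risk-neutral probability p = (1 + 0.02 − 0.7)/(1.25 − 0.7) = 0.3200/0.5500 = 0.5818
Terminal stock prices: S_u = 118.8, S_d = 66.5
Terminal payoffs (K − S): max(-49.75, 0) = 0, max(2.5, 0) = 2.5
Node 0 (S = 95): V_0 = 1/1.02·[0.5818·0.0000 + 0.4182·2.5000] = 1.0250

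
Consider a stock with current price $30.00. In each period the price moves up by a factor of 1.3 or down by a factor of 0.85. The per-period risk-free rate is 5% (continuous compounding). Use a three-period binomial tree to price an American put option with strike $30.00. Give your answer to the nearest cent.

Risk-neutral probability p = (e^0.05 − 0.85)/(1.3 − 0.85) = 0.2013/0.4500 = 0.4473
Terminal stock prices: S_uuu = 65.91, S_uud = 43.09, S_udd = 28.18, S_ddd = 18.42
Terminal payoffs (K − S): max(-35.91, 0) = 0, max(-13.09, 0) = 0, max(1.823, 0) = 1.823, max(11.58, 0) = 11.58
Node uu (S = 50.7): continuation = e^(−0.05)·[0.4473·0.0000 + 0.5527·0.0000] = 0.0000; exercise value = 0.0000 ≤ continuation, so V_uu = 0.0000
Node ud (S = 33.15): continuation = e^(−0.05)·[0.4473·0.0000 + 0.5527·1.8225] = 0.9582; exercise value = 0.0000 ≤ continuation, so V_ud = 0.9582
Node dd (S = 21.67): continuation = e^(−0.05)·[0.4473·1.8225 + 0.5527·11.5763] = 6.8619; exercise value = 8.3250 > continuation, so V_dd = 8.3250 (exercise)
Node u (S = 39): continuation = e^(−0.05)·[0.4473·0.0000 + 0.5527·0.9582] = 0.5038; exercise value = 0.0000 ≤ continuation, so V_u = 0.5038
Node d (S = 25.5): continuation = e^(−0.05)·[0.4473·0.9582 + 0.5527·8.3250] = 4.7847; exercise value = 4.5000 ≤ continuation, so V_d = 4.7847
Node 0 (S = 30): continuation = e^(−0.05)·[0.4473·0.5038 + 0.5527·4.7847] = 2.7300; exercise value = 0.0000 ≤ continuation, so V_0 = 2.7300

$2.73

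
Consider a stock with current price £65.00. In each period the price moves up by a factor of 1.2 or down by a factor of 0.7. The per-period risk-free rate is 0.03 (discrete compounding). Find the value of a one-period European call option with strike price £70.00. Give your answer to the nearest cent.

Risk-neutral probability p = (1 + 0.03 − 0.7)/(1.2 − 0.7) = 0.3300/0.5000 = 0.6600
Terminal stock prices: S_u = 78, S_d = 45.5
Terminal payoffs (S − K): max(8, 0) = 8, max(-24.5, 0) = 0
Node 0 (S = 65): V_0 = 1/1.03·[0.6600·8.0000 + 0.3400·0.0000] = 5.1262

£5.13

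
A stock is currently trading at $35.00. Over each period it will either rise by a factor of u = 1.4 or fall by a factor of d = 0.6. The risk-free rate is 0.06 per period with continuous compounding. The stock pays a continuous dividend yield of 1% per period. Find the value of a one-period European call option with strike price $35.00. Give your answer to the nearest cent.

Per-period risk-free factor R = e^0.06 = 1.0618; dividend-adjusted growth = e^(0.06−0.01) = 1.0513.
Risk-neutral probability p = (1.0513 − 0.6)/(1.4 − 0.6) = 0.4513/0.8000 = 0.5641
Terminal stock prices: S_u = 49, S_d = 21
Terminal payoffs (S − K): max(14, 0) = 14, max(-14, 0) = 0
Node 0 (S = 35): V_0 = e^(−0.06)·[0.5641·14.0000 + 0.4359·0.0000] = 7.4373

$7.44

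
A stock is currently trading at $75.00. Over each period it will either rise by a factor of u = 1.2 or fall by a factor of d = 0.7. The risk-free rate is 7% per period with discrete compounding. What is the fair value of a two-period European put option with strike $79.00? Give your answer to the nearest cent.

Risk-neutral probability p = (1 + 0.07 − 0.7)/(1.2 − 0.7) = 0.3700/0.5000 = 0.7400
Terminal stock prices: S_uu = 108, S_ud = 63, S_dd = 36.75
Terminal payoffs (K − S): max(-29, 0) = 0, max(16, 0) = 16, max(42.25, 0) = 42.25
Node u (S = 90): V_u = 1/1.07·[0.7400·0.0000 + 0.2600·16.0000] = 3.8879
Node d (S = 52.5): V_d = 1/1.07·[0.7400·16.0000 + 0.2600·42.2500] = 21.3318
Node 0 (S = 75): V_0 = 1/1.07·[0.7400·3.8879 + 0.2600·21.3318] = 7.8722

$7.87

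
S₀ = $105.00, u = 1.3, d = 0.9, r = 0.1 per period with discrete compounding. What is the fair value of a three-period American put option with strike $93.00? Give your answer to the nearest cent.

$1.64

Risk-neutral probability p = (1 + 0.1 − 0.9)/(1.3 − 0.9) = 0.2000/0.4000 = 0.5000
Terminal stock prices: S_uuu = 230.7, S_uud = 159.7, S_udd = 110.6, S_ddd = 76.55
Terminal payoffs (K − S): max(-137.7, 0) = 0, max(-66.71, 0) = 0, max(-17.57, 0) = 0, max(16.45, 0) = 16.45
Node uu (S = 177.5): continuation = 1/1.1·[0.5000·0.0000 + 0.5000·0.0000] = 0.0000; exercise value = 0.0000 ≤ continuation, so V_uu = 0.0000
Node ud (S = 122.9): continuation = 1/1.1·[0.5000·0.0000 + 0.5000·0.0000] = 0.0000; exercise value = 0.0000 ≤ continuation, so V_ud = 0.0000
Node dd (S = 85.05): continuation = 1/1.1·[0.5000·0.0000 + 0.5000·16.4550] = 7.4795; exercise value = 7.9500 > continuation, so V_dd = 7.9500 (exercise)
Node u (S = 136.5): continuation = 1/1.1·[0.5000·0.0000 + 0.5000·0.0000] = 0.0000; exercise value = 0.0000 ≤ continuation, so V_u = 0.0000
Node d (S = 94.5): continuation = 1/1.1·[0.5000·0.0000 + 0.5000·7.9500] = 3.6136; exercise value = 0.0000 ≤ continuation, so V_d = 3.6136
Node 0 (S = 105): continuation = 1/1.1·[0.5000·0.0000 + 0.5000·3.6136] = 1.6426; exercise value = 0.0000 ≤ continuation, so V_0 = 1.6426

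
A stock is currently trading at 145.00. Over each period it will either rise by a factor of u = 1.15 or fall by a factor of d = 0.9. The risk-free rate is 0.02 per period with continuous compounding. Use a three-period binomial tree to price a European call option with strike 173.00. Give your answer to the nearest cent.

Risk-neutral probability p = (e^0.02 − 0.9)/(1.15 − 0.9) = 0.1202/0.2500 = 0.4808
Terminal stock prices: S_uuu = 220.5, S_uud = 172.6, S_udd = 135.1, S_ddd = 105.7
Terminal payoffs (S − K): max(47.53, 0) = 47.53, max(-0.4138, 0) = 0, max(-37.93, 0) = 0, max(-67.29, 0) = 0
Node uu (S = 191.8): V_uu = e^(−0.02)·[0.4808·47.5269 + 0.5192·0.0000] = 22.3987
Node ud (S = 150.1): V_ud = e^(−0.02)·[0.4808·0.0000 + 0.5192·0.0000] = 0.0000
Node dd (S = 117.5): V_dd = e^(−0.02)·[0.4808·0.0000 + 0.5192·0.0000] = 0.0000
Node u (S = 166.8): V_u = e^(−0.02)·[0.4808·22.3987 + 0.5192·0.0000] = 10.5562
Node d (S = 130.5): V_d = e^(−0.02)·[0.4808·0.0000 + 0.5192·0.0000] = 0.0000
Node 0 (S = 145): V_0 = e^(−0.02)·[0.4808·10.5562 + 0.5192·0.0000] = 4.9750

4.97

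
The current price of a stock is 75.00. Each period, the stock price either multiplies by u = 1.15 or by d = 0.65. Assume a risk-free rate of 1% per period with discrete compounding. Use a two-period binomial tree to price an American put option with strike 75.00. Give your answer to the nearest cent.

Risk-neutral probability p = (1 + 0.01 − 0.65)/(1.15 − 0.65) = 0.3600/0.5000 = 0.7200
Terminal stock prices: S_uu = 99.19, S_ud = 56.06, S_dd = 31.69
Terminal payoffs (K − S): max(-24.19, 0) = 0, max(18.94, 0) = 18.94, max(43.31, 0) = 43.31
Node u (S = 86.25): continuation = 1/1.01·[0.7200·0.0000 + 0.2800·18.9375] = 5.2500; exercise value = 0.0000 ≤ continuation, so V_u = 5.2500
Node d (S = 48.75): continuation = 1/1.01·[0.7200·18.9375 + 0.2800·43.3125] = 25.5074; exercise value = 26.2500 > continuation, so V_d = 26.2500 (exercise)
Node 0 (S = 75): continuation = 1/1.01·[0.7200·5.2500 + 0.2800·26.2500] = 11.0198; exercise value = 0.0000 ≤ continuation, so V_0 = 11.0198

11.02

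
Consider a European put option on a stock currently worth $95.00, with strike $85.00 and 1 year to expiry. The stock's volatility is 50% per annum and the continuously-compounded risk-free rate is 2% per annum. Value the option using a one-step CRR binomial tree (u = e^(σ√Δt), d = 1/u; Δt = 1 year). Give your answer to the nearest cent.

$16.19

CRR parameters: u = e^(σ√Δt) = e^(0.5·√1) = 1.6487, d = 1/u = 0.6065
Per-period rate: rΔt = 0.02·1 = 0.02, so R = e^0.02 = 1.0202
Risk-neutral probability p = (e^0.02 − 0.6065)/(1.6487 − 0.6065) = 0.4137/1.0422 = 0.3969
Terminal stock prices: S_u = 156.6, S_d = 57.62
Terminal payoffs (K − S): max(-71.63, 0) = 0, max(27.38, 0) = 27.38
Node 0 (S = 95): V_0 = e^(−0.02)·[0.3969·0.0000 + 0.6031·27.3796] = 16.1850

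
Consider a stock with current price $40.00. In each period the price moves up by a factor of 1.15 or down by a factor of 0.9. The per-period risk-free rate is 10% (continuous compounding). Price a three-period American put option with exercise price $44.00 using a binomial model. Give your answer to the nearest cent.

$4.00

Risk-neutral probability p = (e^0.1 − 0.9)/(1.15 − 0.9) = 0.2052/0.2500 = 0.8207
Terminal stock prices: S_uuu = 60.83, S_uud = 47.61, S_udd = 37.26, S_ddd = 29.16
Terminal payoffs (K − S): max(-16.83, 0) = 0, max(-3.61, 0) = 0, max(6.74, 0) = 6.74, max(14.84, 0) = 14.84
Node uu (S = 52.9): continuation = e^(−0.1)·[0.8207·0.0000 + 0.1793·0.0000] = 0.0000; exercise value = 0.0000 ≤ continuation, so V_uu = 0.0000
Node ud (S = 41.4): continuation = e^(−0.1)·[0.8207·0.0000 + 0.1793·6.7400] = 1.0936; exercise value = 2.6000 > continuation, so V_ud = 2.6000 (exercise)
Node dd (S = 32.4): continuation = e^(−0.1)·[0.8207·6.7400 + 0.1793·14.8400] = 7.4128; exercise value = 11.6000 > continuation, so V_dd = 11.6000 (exercise)
Node u (S = 46): continuation = e^(−0.1)·[0.8207·0.0000 + 0.1793·2.6000] = 0.4219; exercise value = 0.0000 ≤ continuation, so V_u = 0.4219
Node d (S = 36): continuation = e^(−0.1)·[0.8207·2.6000 + 0.1793·11.6000] = 3.8128; exercise value = 8.0000 > continuation, so V_d = 8.0000 (exercise)
Node 0 (S = 40): continuation = e^(−0.1)·[0.8207·0.4219 + 0.1793·8.0000] = 1.6113; exercise value = 4.0000 > continuation, so V_0 = 4.0000 (exercise)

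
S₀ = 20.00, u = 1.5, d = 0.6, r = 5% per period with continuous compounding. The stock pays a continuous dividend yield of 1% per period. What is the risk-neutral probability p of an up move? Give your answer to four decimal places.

p = 0.4898

Per-period risk-free factor R = e^0.05 = 1.0513; dividend-adjusted growth = e^(0.05−0.01) = 1.0408.
Risk-neutral probability p = (1.0408 − 0.6)/(1.5 − 0.6) = 0.4408/0.9000 = 0.4898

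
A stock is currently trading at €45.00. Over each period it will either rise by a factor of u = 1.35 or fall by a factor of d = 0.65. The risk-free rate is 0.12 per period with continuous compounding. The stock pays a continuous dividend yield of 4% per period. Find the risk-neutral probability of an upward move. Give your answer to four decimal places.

p = 0.6190

Per-period risk-free factor R = e^0.12 = 1.1275; dividend-adjusted growth = e^(0.12−0.04) = 1.0833.
Risk-neutral probability p = (1.0833 − 0.65)/(1.35 − 0.65) = 0.4333/0.7000 = 0.6190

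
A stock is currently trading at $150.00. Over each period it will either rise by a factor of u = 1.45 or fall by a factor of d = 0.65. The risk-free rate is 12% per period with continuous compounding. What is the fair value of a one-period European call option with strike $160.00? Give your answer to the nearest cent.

$30.44

Risk-neutral probability p = (e^0.12 − 0.65)/(1.45 − 0.65) = 0.4775/0.8000 = 0.5969
Terminal stock prices: S_u = 217.5, S_d = 97.5
Terminal payoffs (S − K): max(57.5, 0) = 57.5, max(-62.5, 0) = 0
Node 0 (S = 150): V_0 = e^(−0.12)·[0.5969·57.5000 + 0.4031·0.0000] = 30.4392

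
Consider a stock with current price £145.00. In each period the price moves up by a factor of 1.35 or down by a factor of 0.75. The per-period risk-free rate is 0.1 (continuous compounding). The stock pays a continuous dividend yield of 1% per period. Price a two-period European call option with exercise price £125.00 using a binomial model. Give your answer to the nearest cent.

£46.25

Per-period risk-free factor R = e^0.1 = 1.1052; dividend-adjusted growth = e^(0.1−0.01) = 1.0942.
Risk-neutral probability p = (1.0942 − 0.75)/(1.35 − 0.75) = 0.3442/0.6000 = 0.5736
Terminal stock prices: S_uu = 264.3, S_ud = 146.8, S_dd = 81.56
Terminal payoffs (S − K): max(139.3, 0) = 139.3, max(21.81, 0) = 21.81, max(-43.44, 0) = 0
Node u (S = 195.8): V_u = e^(−0.1)·[0.5736·139.2625 + 0.4264·21.8125] = 80.6976
Node d (S = 108.8): V_d = e^(−0.1)·[0.5736·21.8125 + 0.4264·0.0000] = 11.3215
Node 0 (S = 145): V_0 = e^(−0.1)·[0.5736·80.6976 + 0.4264·11.3215] = 46.2528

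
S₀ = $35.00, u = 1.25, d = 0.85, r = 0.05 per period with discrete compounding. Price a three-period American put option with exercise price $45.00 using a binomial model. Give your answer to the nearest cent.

$10.00

Risk-neutral probability p = (1 + 0.05 − 0.85)/(1.25 − 0.85) = 0.2000/0.4000 = 0.5000
Terminal stock prices: S_uuu = 68.36, S_uud = 46.48, S_udd = 31.61, S_ddd = 21.49
Terminal payoffs (K − S): max(-23.36, 0) = 0, max(-1.484, 0) = 0, max(13.39, 0) = 13.39, max(23.51, 0) = 23.51
Node uu (S = 54.69): continuation = 1/1.05·[0.5000·0.0000 + 0.5000·0.0000] = 0.0000; exercise value = 0.0000 ≤ continuation, so V_uu = 0.0000
Node ud (S = 37.19): continuation = 1/1.05·[0.5000·0.0000 + 0.5000·13.3906] = 6.3765; exercise value = 7.8125 > continuation, so V_ud = 7.8125 (exercise)
Node dd (S = 25.29): continuation = 1/1.05·[0.5000·13.3906 + 0.5000·23.5056] = 17.5696; exercise value = 19.7125 > continuation, so V_dd = 19.7125 (exercise)
Node u (S = 43.75): continuation = 1/1.05·[0.5000·0.0000 + 0.5000·7.8125] = 3.7202; exercise value = 1.2500 ≤ continuation, so V_u = 3.7202
Node d (S = 29.75): continuation = 1/1.05·[0.5000·7.8125 + 0.5000·19.7125] = 13.1071; exercise value = 15.2500 > continuation, so V_d = 15.2500 (exercise)
Node 0 (S = 35): continuation = 1/1.05·[0.5000·3.7202 + 0.5000·15.2500] = 9.0334; exercise value = 10.0000 > continuation, so V_0 = 10.0000 (exercise)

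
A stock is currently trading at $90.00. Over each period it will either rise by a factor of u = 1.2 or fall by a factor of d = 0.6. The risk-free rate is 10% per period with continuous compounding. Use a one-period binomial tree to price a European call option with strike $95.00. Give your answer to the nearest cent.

$9.90

Risk-neutral probability p = (e^0.1 − 0.6)/(1.2 − 0.6) = 0.5052/0.6000 = 0.8420
Terminal stock prices: S_u = 108, S_d = 54
Terminal payoffs (S − K): max(13, 0) = 13, max(-41, 0) = 0
Node 0 (S = 90): V_0 = e^(−0.1)·[0.8420·13.0000 + 0.1580·0.0000] = 9.9038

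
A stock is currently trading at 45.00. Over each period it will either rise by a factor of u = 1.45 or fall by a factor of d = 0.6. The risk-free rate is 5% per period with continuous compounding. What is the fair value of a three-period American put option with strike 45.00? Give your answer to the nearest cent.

Risk-neutral probability p = (e^0.05 − 0.6)/(1.45 − 0.6) = 0.4513/0.8500 = 0.5309
Terminal stock prices: S_uuu = 137.2, S_uud = 56.77, S_udd = 23.49, S_ddd = 9.72
Terminal payoffs (K − S): max(-92.19, 0) = 0, max(-11.77, 0) = 0, max(21.51, 0) = 21.51, max(35.28, 0) = 35.28
Node uu (S = 94.61): continuation = e^(−0.05)·[0.5309·0.0000 + 0.4691·0.0000] = 0.0000; exercise value = 0.0000 ≤ continuation, so V_uu = 0.0000
Node ud (S = 39.15): continuation = e^(−0.05)·[0.5309·0.0000 + 0.4691·21.5100] = 9.5981; exercise value = 5.8500 ≤ continuation, so V_ud = 9.5981
Node dd (S = 16.2): continuation = e^(−0.05)·[0.5309·21.5100 + 0.4691·35.2800] = 26.6053; exercise value = 28.8000 > continuation, so V_dd = 28.8000 (exercise)
Node u (S = 65.25): continuation = e^(−0.05)·[0.5309·0.0000 + 0.4691·9.5981] = 4.2828; exercise value = 0.0000 ≤ continuation, so V_u = 4.2828
Node d (S = 27): continuation = e^(−0.05)·[0.5309·9.5981 + 0.4691·28.8000] = 17.6982; exercise value = 18.0000 > continuation, so V_d = 18.0000 (exercise)
Node 0 (S = 45): continuation = e^(−0.05)·[0.5309·4.2828 + 0.4691·18.0000] = 10.1947; exercise value = 0.0000 ≤ continuation, so V_0 = 10.1947

10.19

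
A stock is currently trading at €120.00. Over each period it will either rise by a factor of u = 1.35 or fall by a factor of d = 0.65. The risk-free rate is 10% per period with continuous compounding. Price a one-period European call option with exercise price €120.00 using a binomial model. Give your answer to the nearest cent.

Risk-neutral probability p = (e^0.1 − 0.65)/(1.35 − 0.65) = 0.4552/0.7000 = 0.6502
Terminal stock prices: S_u = 162, S_d = 78
Terminal payoffs (S − K): max(42, 0) = 42, max(-42, 0) = 0
Node 0 (S = 120): V_0 = e^(−0.1)·[0.6502·42.0000 + 0.3498·0.0000] = 24.7113

€24.71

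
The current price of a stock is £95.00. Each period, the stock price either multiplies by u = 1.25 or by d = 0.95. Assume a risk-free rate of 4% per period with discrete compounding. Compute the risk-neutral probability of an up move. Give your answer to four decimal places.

Risk-neutral probability p = (1 + 0.04 − 0.95)/(1.25 − 0.95) = 0.0900/0.3000 = 0.3000

p = 0.3000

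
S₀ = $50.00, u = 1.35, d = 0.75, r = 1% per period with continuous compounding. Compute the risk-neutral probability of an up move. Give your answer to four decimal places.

p = 0.4334

Risk-neutral probability p = (e^0.01 − 0.75)/(1.35 − 0.75) = 0.2601/0.6000 = 0.4334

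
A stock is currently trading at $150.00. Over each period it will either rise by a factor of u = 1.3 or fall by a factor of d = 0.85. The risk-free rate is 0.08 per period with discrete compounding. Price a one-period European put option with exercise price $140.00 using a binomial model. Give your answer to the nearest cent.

$5.66

Risk-neutral probability p = (1 + 0.08 − 0.85)/(1.3 − 0.85) = 0.2300/0.4500 = 0.5111
Terminal stock prices: S_u = 195, S_d = 127.5
Terminal payoffs (K − S): max(-55, 0) = 0, max(12.5, 0) = 12.5
Node 0 (S = 150): V_0 = 1/1.08·[0.5111·0.0000 + 0.4889·12.5000] = 5.6584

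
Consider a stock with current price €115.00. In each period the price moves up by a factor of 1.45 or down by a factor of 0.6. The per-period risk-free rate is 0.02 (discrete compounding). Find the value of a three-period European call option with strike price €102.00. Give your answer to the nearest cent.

Risk-neutral probability p = (1 + 0.02 − 0.6)/(1.45 − 0.6) = 0.4200/0.8500 = 0.4941
Terminal stock prices: S_uuu = 350.6, S_uud = 145.1, S_udd = 60.03, S_ddd = 24.84
Terminal payoffs (S − K): max(248.6, 0) = 248.6, max(43.07, 0) = 43.07, max(-41.97, 0) = 0, max(-77.16, 0) = 0
Node uu (S = 241.8): V_uu = 1/1.02·[0.4941·248.5919 + 0.5059·43.0725] = 141.7875
Node ud (S = 100): V_ud = 1/1.02·[0.4941·43.0725 + 0.5059·0.0000] = 20.8656
Node dd (S = 41.4): V_dd = 1/1.02·[0.4941·0.0000 + 0.5059·0.0000] = 0.0000
Node u (S = 166.8): V_u = 1/1.02·[0.4941·141.7875 + 0.5059·20.8656] = 79.0345
Node d (S = 69): V_d = 1/1.02·[0.4941·20.8656 + 0.5059·0.0000] = 10.1079
Node 0 (S = 115): V_0 = 1/1.02·[0.4941·79.0345 + 0.5059·10.1079] = 43.2998

€43.30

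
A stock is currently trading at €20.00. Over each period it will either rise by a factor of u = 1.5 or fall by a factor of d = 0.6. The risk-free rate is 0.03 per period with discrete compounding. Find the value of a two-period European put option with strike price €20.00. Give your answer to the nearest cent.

Risk-neutral probability p = (1 + 0.03 − 0.6)/(1.5 − 0.6) = 0.4300/0.9000 = 0.4778
Terminal stock prices: S_uu = 45, S_ud = 18, S_dd = 7.2
Terminal payoffs (K − S): max(-25, 0) = 0, max(2, 0) = 2, max(12.8, 0) = 12.8
Node u (S = 30): V_u = 1/1.03·[0.4778·0.0000 + 0.5222·2.0000] = 1.0140
Node d (S = 12): V_d = 1/1.03·[0.4778·2.0000 + 0.5222·12.8000] = 7.4175
Node 0 (S = 20): V_0 = 1/1.03·[0.4778·1.0140 + 0.5222·7.4175] = 4.2311

€4.23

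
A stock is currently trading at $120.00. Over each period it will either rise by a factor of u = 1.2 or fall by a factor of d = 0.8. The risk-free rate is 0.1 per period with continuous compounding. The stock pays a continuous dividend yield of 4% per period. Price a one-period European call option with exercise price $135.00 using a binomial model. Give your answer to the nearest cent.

Per-period risk-free factor R = e^0.1 = 1.1052; dividend-adjusted growth = e^(0.1−0.04) = 1.0618.
Risk-neutral probability p = (1.0618 − 0.8)/(1.2 − 0.8) = 0.2618/0.4000 = 0.6546
Terminal stock prices: S_u = 144, S_d = 96
Terminal payoffs (S − K): max(9, 0) = 9, max(-39, 0) = 0
Node 0 (S = 120): V_0 = e^(−0.1)·[0.6546·9.0000 + 0.3454·0.0000] = 5.3307

$5.33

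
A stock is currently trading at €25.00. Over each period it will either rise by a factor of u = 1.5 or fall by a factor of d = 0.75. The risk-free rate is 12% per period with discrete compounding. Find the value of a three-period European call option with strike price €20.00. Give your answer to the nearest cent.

Risk-neutral probability p = (1 + 0.12 − 0.75)/(1.5 − 0.75) = 0.3700/0.7500 = 0.4933
Terminal stock prices: S_uuu = 84.38, S_uud = 42.19, S_udd = 21.09, S_ddd = 10.55
Terminal payoffs (S − K): max(64.38, 0) = 64.38, max(22.19, 0) = 22.19, max(1.094, 0) = 1.094, max(-9.453, 0) = 0
Node uu (S = 56.25): V_uu = 1/1.12·[0.4933·64.3750 + 0.5067·22.1875] = 38.3929
Node ud (S = 28.12): V_ud = 1/1.12·[0.4933·22.1875 + 0.5067·1.0938] = 10.2679
Node dd (S = 14.06): V_dd = 1/1.12·[0.4933·1.0938 + 0.5067·0.0000] = 0.4818
Node u (S = 37.5): V_u = 1/1.12·[0.4933·38.3929 + 0.5067·10.2679] = 21.5561
Node d (S = 18.75): V_d = 1/1.12·[0.4933·10.2679 + 0.5067·0.4818] = 4.7407
Node 0 (S = 25): V_0 = 1/1.12·[0.4933·21.5561 + 0.5067·4.7407] = 11.6396

€11.64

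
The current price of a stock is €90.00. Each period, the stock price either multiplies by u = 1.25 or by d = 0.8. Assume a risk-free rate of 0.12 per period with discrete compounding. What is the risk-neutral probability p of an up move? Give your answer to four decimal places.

Risk-neutral probability p = (1 + 0.12 − 0.8)/(1.25 − 0.8) = 0.3200/0.4500 = 0.7111

p = 0.7111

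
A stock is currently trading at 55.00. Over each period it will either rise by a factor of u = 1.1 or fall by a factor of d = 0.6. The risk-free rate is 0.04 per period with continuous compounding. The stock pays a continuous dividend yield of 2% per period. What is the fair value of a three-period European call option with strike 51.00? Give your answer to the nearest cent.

11.69

Per-period risk-free factor R = e^0.04 = 1.0408; dividend-adjusted growth = e^(0.04−0.02) = 1.0202.
Risk-neutral probability p = (1.0202 − 0.6)/(1.1 − 0.6) = 0.4202/0.5000 = 0.8404
Terminal stock prices: S_uuu = 73.21, S_uud = 39.93, S_udd = 21.78, S_ddd = 11.88
Terminal payoffs (S − K): max(22.21, 0) = 22.21, max(-11.07, 0) = 0, max(-29.22, 0) = 0, max(-39.12, 0) = 0
Node uu (S = 66.55): V_uu = e^(−0.04)·[0.8404·22.2050 + 0.1596·0.0000] = 17.9294
Node ud (S = 36.3): V_ud = e^(−0.04)·[0.8404·0.0000 + 0.1596·0.0000] = 0.0000
Node dd (S = 19.8): V_dd = e^(−0.04)·[0.8404·0.0000 + 0.1596·0.0000] = 0.0000
Node u (S = 60.5): V_u = e^(−0.04)·[0.8404·17.9294 + 0.1596·0.0000] = 14.4771
Node d (S = 33): V_d = e^(−0.04)·[0.8404·0.0000 + 0.1596·0.0000] = 0.0000
Node 0 (S = 55): V_0 = e^(−0.04)·[0.8404·14.4771 + 0.1596·0.0000] = 11.6895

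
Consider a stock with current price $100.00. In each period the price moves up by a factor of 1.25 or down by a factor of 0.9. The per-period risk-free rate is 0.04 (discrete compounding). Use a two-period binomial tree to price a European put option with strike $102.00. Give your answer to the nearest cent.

Risk-neutral probability p = (1 + 0.04 − 0.9)/(1.25 − 0.9) = 0.1400/0.3500 = 0.4000
Terminal stock prices: S_uu = 156.2, S_ud = 112.5, S_dd = 81
Terminal payoffs (K − S): max(-54.25, 0) = 0, max(-10.5, 0) = 0, max(21, 0) = 21
Node u (S = 125): V_u = 1/1.04·[0.4000·0.0000 + 0.6000·0.0000] = 0.0000
Node d (S = 90): V_d = 1/1.04·[0.4000·0.0000 + 0.6000·21.0000] = 12.1154
Node 0 (S = 100): V_0 = 1/1.04·[0.4000·0.0000 + 0.6000·12.1154] = 6.9896

$6.99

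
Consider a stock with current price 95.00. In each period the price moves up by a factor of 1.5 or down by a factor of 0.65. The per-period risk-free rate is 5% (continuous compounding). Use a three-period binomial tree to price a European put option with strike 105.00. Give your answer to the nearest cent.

25.21

Risk-neutral probability p = (e^0.05 − 0.65)/(1.5 − 0.65) = 0.4013/0.8500 = 0.4721
Terminal stock prices: S_uuu = 320.6, S_uud = 138.9, S_udd = 60.21, S_ddd = 26.09
Terminal payoffs (K − S): max(-215.6, 0) = 0, max(-33.94, 0) = 0, max(44.79, 0) = 44.79, max(78.91, 0) = 78.91
Node uu (S = 213.8): V_uu = e^(−0.05)·[0.4721·0.0000 + 0.5279·0.0000] = 0.0000
Node ud (S = 92.62): V_ud = e^(−0.05)·[0.4721·0.0000 + 0.5279·44.7937] = 22.4941
Node dd (S = 40.14): V_dd = e^(−0.05)·[0.4721·44.7937 + 0.5279·78.9106] = 59.7416
Node u (S = 142.5): V_u = e^(−0.05)·[0.4721·0.0000 + 0.5279·22.4941] = 11.2958
Node d (S = 61.75): V_d = e^(−0.05)·[0.4721·22.4941 + 0.5279·59.7416] = 40.1016
Node 0 (S = 95): V_0 = e^(−0.05)·[0.4721·11.2958 + 0.5279·40.1016] = 25.2103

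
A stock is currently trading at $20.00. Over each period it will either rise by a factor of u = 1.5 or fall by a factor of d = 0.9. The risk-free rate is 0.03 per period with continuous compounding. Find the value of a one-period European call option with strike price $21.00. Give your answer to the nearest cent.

Risk-neutral probability p = (e^0.03 − 0.9)/(1.5 − 0.9) = 0.1305/0.6000 = 0.2174
Terminal stock prices: S_u = 30, S_d = 18
Terminal payoffs (S − K): max(9, 0) = 9, max(-3, 0) = 0
Node 0 (S = 20): V_0 = e^(−0.03)·[0.2174·9.0000 + 0.7826·0.0000] = 1.8990

$1.90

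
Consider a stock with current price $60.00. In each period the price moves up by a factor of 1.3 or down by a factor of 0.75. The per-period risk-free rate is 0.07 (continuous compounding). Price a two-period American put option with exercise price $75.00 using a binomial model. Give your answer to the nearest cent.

$15.05

Risk-neutral probability p = (e^0.07 − 0.75)/(1.3 − 0.75) = 0.3225/0.5500 = 0.5864
Terminal stock prices: S_uu = 101.4, S_ud = 58.5, S_dd = 33.75
Terminal payoffs (K − S): max(-26.4, 0) = 0, max(16.5, 0) = 16.5, max(41.25, 0) = 41.25
Node u (S = 78): continuation = e^(−0.07)·[0.5864·0.0000 + 0.4136·16.5000] = 6.3634; exercise value = 0.0000 ≤ continuation, so V_u = 6.3634
Node d (S = 45): continuation = e^(−0.07)·[0.5864·16.5000 + 0.4136·41.2500] = 24.9295; exercise value = 30.0000 > continuation, so V_d = 30.0000 (exercise)
Node 0 (S = 60): continuation = e^(−0.07)·[0.5864·6.3634 + 0.4136·30.0000] = 15.0488; exercise value = 15.0000 ≤ continuation, so V_0 = 15.0488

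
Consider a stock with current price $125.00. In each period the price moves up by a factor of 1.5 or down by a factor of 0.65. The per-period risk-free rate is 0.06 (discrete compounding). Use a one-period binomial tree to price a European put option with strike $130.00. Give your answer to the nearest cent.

Risk-neutral probability p = (1 + 0.06 − 0.65)/(1.5 − 0.65) = 0.4100/0.8500 = 0.4824
Terminal stock prices: S_u = 187.5, S_d = 81.25
Terminal payoffs (K − S): max(-57.5, 0) = 0, max(48.75, 0) = 48.75
Node 0 (S = 125): V_0 = 1/1.06·[0.4824·0.0000 + 0.5176·48.7500] = 23.8069

$23.81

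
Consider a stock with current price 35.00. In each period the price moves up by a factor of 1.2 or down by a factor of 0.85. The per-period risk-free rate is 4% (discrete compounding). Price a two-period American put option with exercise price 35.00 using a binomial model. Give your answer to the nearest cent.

2.31

Risk-neutral probability p = (1 + 0.04 − 0.85)/(1.2 − 0.85) = 0.1900/0.3500 = 0.5429
Terminal stock prices: S_uu = 50.4, S_ud = 35.7, S_dd = 25.29
Terminal payoffs (K − S): max(-15.4, 0) = 0, max(-0.7, 0) = 0, max(9.713, 0) = 9.713
Node u (S = 42): continuation = 1/1.04·[0.5429·0.0000 + 0.4571·0.0000] = 0.0000; exercise value = 0.0000 ≤ continuation, so V_u = 0.0000
Node d (S = 29.75): continuation = 1/1.04·[0.5429·0.0000 + 0.4571·9.7125] = 4.2692; exercise value = 5.2500 > continuation, so V_d = 5.2500 (exercise)
Node 0 (S = 35): continuation = 1/1.04·[0.5429·0.0000 + 0.4571·5.2500] = 2.3077; exercise value = 0.0000 ≤ continuation, so V_0 = 2.3077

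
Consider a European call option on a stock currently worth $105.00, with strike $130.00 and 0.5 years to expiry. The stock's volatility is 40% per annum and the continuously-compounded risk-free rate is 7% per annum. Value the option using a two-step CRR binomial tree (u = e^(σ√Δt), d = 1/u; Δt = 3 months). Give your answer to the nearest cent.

$6.28

CRR parameters: u = e^(σ√Δt) = e^(0.4·√0.25) = 1.2214, d = 1/u = 0.8187
Per-period rate: rΔt = 0.07·0.25 = 0.0175, so R = e^0.0175 = 1.0177
Risk-neutral probability p = (e^0.0175 − 0.8187)/(1.2214 − 0.8187) = 0.1989/0.4027 = 0.4940
Terminal stock prices: S_uu = 156.6, S_ud = 105, S_dd = 70.38
Terminal payoffs (S − K): max(26.64, 0) = 26.64, max(-25, 0) = 0, max(-59.62, 0) = 0
Node u (S = 128.2): V_u = e^(−0.0175)·[0.4940·26.6416 + 0.5060·0.0000] = 12.9328
Node d (S = 85.97): V_d = e^(−0.0175)·[0.4940·0.0000 + 0.5060·0.0000] = 0.0000
Node 0 (S = 105): V_0 = e^(−0.0175)·[0.4940·12.9328 + 0.5060·0.0000] = 6.2781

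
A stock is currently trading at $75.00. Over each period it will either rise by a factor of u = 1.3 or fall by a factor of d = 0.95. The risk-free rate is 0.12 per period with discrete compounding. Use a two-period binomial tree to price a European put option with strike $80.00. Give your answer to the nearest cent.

Risk-neutral probability p = (1 + 0.12 − 0.95)/(1.3 − 0.95) = 0.1700/0.3500 = 0.4857
Terminal stock prices: S_uu = 126.8, S_ud = 92.62, S_dd = 67.69
Terminal payoffs (K − S): max(-46.75, 0) = 0, max(-12.62, 0) = 0, max(12.31, 0) = 12.31
Node u (S = 97.5): V_u = 1/1.12·[0.4857·0.0000 + 0.5143·0.0000] = 0.0000
Node d (S = 71.25): V_d = 1/1.12·[0.4857·0.0000 + 0.5143·12.3125] = 5.6537
Node 0 (S = 75): V_0 = 1/1.12·[0.4857·0.0000 + 0.5143·5.6537] = 2.5961

$2.60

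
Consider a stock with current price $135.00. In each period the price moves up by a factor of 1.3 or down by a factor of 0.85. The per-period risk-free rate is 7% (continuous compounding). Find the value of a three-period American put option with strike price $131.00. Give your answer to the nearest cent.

$8.30

Risk-neutral probability p = (e^0.07 − 0.85)/(1.3 − 0.85) = 0.2225/0.4500 = 0.4945
Terminal stock prices: S_uuu = 296.6, S_uud = 193.9, S_udd = 126.8, S_ddd = 82.91
Terminal payoffs (K − S): max(-165.6, 0) = 0, max(-62.93, 0) = 0, max(4.201, 0) = 4.201, max(48.09, 0) = 48.09
Node uu (S = 228.2): continuation = e^(−0.07)·[0.4945·0.0000 + 0.5055·0.0000] = 0.0000; exercise value = 0.0000 ≤ continuation, so V_uu = 0.0000
Node ud (S = 149.2): continuation = e^(−0.07)·[0.4945·0.0000 + 0.5055·4.2013] = 1.9803; exercise value = 0.0000 ≤ continuation, so V_ud = 1.9803
Node dd (S = 97.54): continuation = e^(−0.07)·[0.4945·4.2013 + 0.5055·48.0931] = 24.6061; exercise value = 33.4625 > continuation, so V_dd = 33.4625 (exercise)
Node u (S = 175.5): continuation = e^(−0.07)·[0.4945·0.0000 + 0.5055·1.9803] = 0.9334; exercise value = 0.0000 ≤ continuation, so V_u = 0.9334
Node d (S = 114.8): continuation = e^(−0.07)·[0.4945·1.9803 + 0.5055·33.4625] = 16.6859; exercise value = 16.2500 ≤ continuation, so V_d = 16.6859
Node 0 (S = 135): continuation = e^(−0.07)·[0.4945·0.9334 + 0.5055·16.6859] = 8.2954; exercise value = 0.0000 ≤ continuation, so V_0 = 8.2954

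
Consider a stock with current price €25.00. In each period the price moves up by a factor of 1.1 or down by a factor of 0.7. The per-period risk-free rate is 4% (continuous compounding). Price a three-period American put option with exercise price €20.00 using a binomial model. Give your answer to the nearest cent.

€0.46

Risk-neutral probability p = (e^0.04 − 0.7)/(1.1 − 0.7) = 0.3408/0.4000 = 0.8520
Terminal stock prices: S_uuu = 33.28, S_uud = 21.18, S_udd = 13.47, S_ddd = 8.575
Terminal payoffs (K − S): max(-13.28, 0) = 0, max(-1.175, 0) = 0, max(6.525, 0) = 6.525, max(11.43, 0) = 11.43
Node uu (S = 30.25): continuation = e^(−0.04)·[0.8520·0.0000 + 0.1480·0.0000] = 0.0000; exercise value = 0.0000 ≤ continuation, so V_uu = 0.0000
Node ud (S = 19.25): continuation = e^(−0.04)·[0.8520·0.0000 + 0.1480·6.5250] = 0.9277; exercise value = 0.7500 ≤ continuation, so V_ud = 0.9277
Node dd (S = 12.25): continuation = e^(−0.04)·[0.8520·6.5250 + 0.1480·11.4250] = 6.9658; exercise value = 7.7500 > continuation, so V_dd = 7.7500 (exercise)
Node u (S = 27.5): continuation = e^(−0.04)·[0.8520·0.0000 + 0.1480·0.9277] = 0.1319; exercise value = 0.0000 ≤ continuation, so V_u = 0.1319
Node d (S = 17.5): continuation = e^(−0.04)·[0.8520·0.9277 + 0.1480·7.7500] = 1.8612; exercise value = 2.5000 > continuation, so V_d = 2.5000 (exercise)
Node 0 (S = 25): continuation = e^(−0.04)·[0.8520·0.1319 + 0.1480·2.5000] = 0.4634; exercise value = 0.0000 ≤ continuation, so V_0 = 0.4634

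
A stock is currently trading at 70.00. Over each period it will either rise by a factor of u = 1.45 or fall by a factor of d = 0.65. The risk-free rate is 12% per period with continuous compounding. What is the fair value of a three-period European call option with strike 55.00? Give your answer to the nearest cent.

35.72

Risk-neutral probability p = (e^0.12 − 0.65)/(1.45 − 0.65) = 0.4775/0.8000 = 0.5969
Terminal stock prices: S_uuu = 213.4, S_uud = 95.66, S_udd = 42.88, S_ddd = 19.22
Terminal payoffs (S − K): max(158.4, 0) = 158.4, max(40.66, 0) = 40.66, max(-12.12, 0) = 0, max(-35.78, 0) = 0
Node uu (S = 147.2): V_uu = e^(−0.12)·[0.5969·158.4038 + 0.4031·40.6638] = 98.3944
Node ud (S = 65.98): V_ud = e^(−0.12)·[0.5969·40.6638 + 0.4031·0.0000] = 21.5265
Node dd (S = 29.58): V_dd = e^(−0.12)·[0.5969·0.0000 + 0.4031·0.0000] = 0.0000
Node u (S = 101.5): V_u = e^(−0.12)·[0.5969·98.3944 + 0.4031·21.5265] = 59.7844
Node d (S = 45.5): V_d = e^(−0.12)·[0.5969·21.5265 + 0.4031·0.0000] = 11.3956
Node 0 (S = 70): V_0 = e^(−0.12)·[0.5969·59.7844 + 0.4031·11.3956] = 35.7229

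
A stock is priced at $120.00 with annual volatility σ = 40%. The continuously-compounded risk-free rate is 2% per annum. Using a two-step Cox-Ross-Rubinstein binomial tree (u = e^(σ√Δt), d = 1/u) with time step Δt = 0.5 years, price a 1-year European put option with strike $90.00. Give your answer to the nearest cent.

CRR parameters: u = e^(σ√Δt) = e^(0.4·√0.5) = 1.3269, d = 1/u = 0.7536
Per-period rate: rΔt = 0.02·0.5 = 0.01, so R = e^0.01 = 1.0101
Risk-neutral probability p = (e^0.01 − 0.7536)/(1.3269 − 0.7536) = 0.2564/0.5733 = 0.4473
Terminal stock prices: S_uu = 211.3, S_ud = 120, S_dd = 68.16
Terminal payoffs (K − S): max(-121.3, 0) = 0, max(-30, 0) = 0, max(21.84, 0) = 21.84
Node u (S = 159.2): V_u = e^(−0.01)·[0.4473·0.0000 + 0.5527·0.0000] = 0.0000
Node d (S = 90.44): V_d = e^(−0.01)·[0.4473·0.0000 + 0.5527·21.8435] = 11.9530
Node 0 (S = 120): V_0 = e^(−0.01)·[0.4473·0.0000 + 0.5527·11.9530] = 6.5408

$6.54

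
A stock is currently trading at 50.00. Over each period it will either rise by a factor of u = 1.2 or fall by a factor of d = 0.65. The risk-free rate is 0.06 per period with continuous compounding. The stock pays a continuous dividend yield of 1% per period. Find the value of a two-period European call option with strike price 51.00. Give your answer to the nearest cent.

9.91

Per-period risk-free factor R = e^0.06 = 1.0618; dividend-adjusted growth = e^(0.06−0.01) = 1.0513.
Risk-neutral probability p = (1.0513 − 0.65)/(1.2 − 0.65) = 0.4013/0.5500 = 0.7296
Terminal stock prices: S_uu = 72, S_ud = 39, S_dd = 21.13
Terminal payoffs (S − K): max(21, 0) = 21, max(-12, 0) = 0, max(-29.87, 0) = 0
Node u (S = 60): V_u = e^(−0.06)·[0.7296·21.0000 + 0.2704·0.0000] = 14.4290
Node d (S = 32.5): V_d = e^(−0.06)·[0.7296·0.0000 + 0.2704·0.0000] = 0.0000
Node 0 (S = 50): V_0 = e^(−0.06)·[0.7296·14.4290 + 0.2704·0.0000] = 9.9141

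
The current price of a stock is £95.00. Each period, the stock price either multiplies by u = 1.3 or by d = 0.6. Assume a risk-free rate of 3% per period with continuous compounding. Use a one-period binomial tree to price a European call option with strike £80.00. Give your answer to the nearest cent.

Risk-neutral probability p = (e^0.03 − 0.6)/(1.3 − 0.6) = 0.4305/0.7000 = 0.6149
Terminal stock prices: S_u = 123.5, S_d = 57
Terminal payoffs (S − K): max(43.5, 0) = 43.5, max(-23, 0) = 0
Node 0 (S = 95): V_0 = e^(−0.03)·[0.6149·43.5000 + 0.3851·0.0000] = 25.9591

£25.96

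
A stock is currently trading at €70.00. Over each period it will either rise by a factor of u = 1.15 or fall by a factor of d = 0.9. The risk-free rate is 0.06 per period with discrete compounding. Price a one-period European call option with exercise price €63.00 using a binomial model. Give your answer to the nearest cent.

Risk-neutral probability p = (1 + 0.06 − 0.9)/(1.15 − 0.9) = 0.1600/0.2500 = 0.6400
Terminal stock prices: S_u = 80.5, S_d = 63
Terminal payoffs (S − K): max(17.5, 0) = 17.5, max(0, 0) = 0
Node 0 (S = 70): V_0 = 1/1.06·[0.6400·17.5000 + 0.3600·0.0000] = 10.5660

€10.57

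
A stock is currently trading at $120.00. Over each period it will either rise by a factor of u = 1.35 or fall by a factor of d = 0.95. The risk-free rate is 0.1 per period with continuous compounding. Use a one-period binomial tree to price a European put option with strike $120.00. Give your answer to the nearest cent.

Risk-neutral probability p = (e^0.1 − 0.95)/(1.35 − 0.95) = 0.1552/0.4000 = 0.3879
Terminal stock prices: S_u = 162, S_d = 114
Terminal payoffs (K − S): max(-42, 0) = 0, max(6, 0) = 6
Node 0 (S = 120): V_0 = e^(−0.1)·[0.3879·0.0000 + 0.6121·6.0000] = 3.3230

$3.32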